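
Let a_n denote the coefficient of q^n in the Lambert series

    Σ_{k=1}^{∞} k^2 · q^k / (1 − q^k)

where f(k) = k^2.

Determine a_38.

a_38 = 1810

q^38  k|38↦f(k): 38:1444 19:361 2:4 1:1  a_38=1810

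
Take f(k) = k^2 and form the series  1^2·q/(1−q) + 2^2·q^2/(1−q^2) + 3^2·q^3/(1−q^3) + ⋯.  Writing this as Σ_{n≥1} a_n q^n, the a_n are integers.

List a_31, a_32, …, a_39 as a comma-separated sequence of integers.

d|31:{1,31}  Σf=1+961=962
n=32: 32·1 16·2 8·4 4·8 2·16 1·32  f→[1024+256+64+16+4+1]=1365
n=33: 1·33 3·11 11·3 33·1  f→[1+9+121+1089]=1220
q^34  k|34↦f(k): 34:1156 17:289 2:4 1:1  a_34=1450
d|35:{35,7,5,1}  Σf=1225+49+25+1=1300
[q^36] f(1)=1,f(2)=4,f(3)=9,f(4)=16,f(6)=36,f(9)=81,f(12)=144,f(18)=324,f(36)=1296 ⇒ 1911
n=37: 1·37 37·1  f→[1+1369]=1370
[q^38] f(38)=1444,f(19)=361,f(2)=4,f(1)=1 ⇒ 1810
q^39  k|39↦f(k): 1:1 3:9 13:169 39:1521  a_39=1700

962, 1365, 1220, 1450, 1300, 1911, 1370, 1810, 1700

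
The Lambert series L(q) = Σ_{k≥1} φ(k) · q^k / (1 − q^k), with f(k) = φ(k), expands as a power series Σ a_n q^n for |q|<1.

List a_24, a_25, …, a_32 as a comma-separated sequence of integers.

[q^24] φ(24)=8,φ(12)=4,φ(8)=4,φ(6)=2,φ(4)=2,φ(3)=2,φ(2)=1,φ(1)=1 ⇒ 24
[q^25] φ(1)=1,φ(5)=4,φ(25)=20 ⇒ 25
q^26  k|26↦φ(k): 26:12 13:12 2:1 1:1  a_26=26
q^27  k|27↦φ(k): 27:18 9:6 3:2 1:1  a_27=27
q^28  k|28↦φ(k): 1:1 2:1 4:2 7:6 14:6 28:12  a_28=28
n=29: 1·29 29·1  φ→[1+28]=29
n=30: 30·1 15·2 10·3 6·5 5·6 3·10 2·15 1·30  φ→[8+8+4+2+4+2+1+1]=30
q^31  k|31↦φ(k): 31:30 1:1  a_31=31
d|32:{1,2,4,8,16,32}  Σφ=1+1+2+4+8+16=32

24, 25, 26, 27, 28, 29, 30, 31, 32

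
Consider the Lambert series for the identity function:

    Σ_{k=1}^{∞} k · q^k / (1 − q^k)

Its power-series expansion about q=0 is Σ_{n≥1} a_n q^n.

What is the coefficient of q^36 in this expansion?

d|36:{1,2,3,4,6,9,12,18,36}  Σf=1+2+3+4+6+9+12+18+36=91

a_36 = 91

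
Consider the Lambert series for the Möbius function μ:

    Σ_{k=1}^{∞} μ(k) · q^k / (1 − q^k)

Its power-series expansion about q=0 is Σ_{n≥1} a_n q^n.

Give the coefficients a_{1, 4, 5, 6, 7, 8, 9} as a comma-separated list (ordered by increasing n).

n=1: 1·1  μ→[1]=1
d|4:{4,2,1}  Σμ=0+(-1)+1=0
[q^5] μ(1)=1,μ(5)=-1 ⇒ 0
d|6:{6,3,2,1}  Σμ=1+(-1)+(-1)+1=0
d|7:{1,7}  Σμ=1+(-1)=0
d|8:{1,2,4,8}  Σμ=1+(-1)+0+0=0
q^9  k|9↦μ(k): 9:0 3:-1 1:1  a_9=0

1, 0, 0, 0, 0, 0, 0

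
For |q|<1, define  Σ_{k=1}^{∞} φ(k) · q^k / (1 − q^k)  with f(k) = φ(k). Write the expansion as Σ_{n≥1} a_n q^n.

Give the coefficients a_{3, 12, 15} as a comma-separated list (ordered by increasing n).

q^3  k|3↦φ(k): 3:2 1:1  a_3=3
n=12: 1·12 2·6 3·4 4·3 6·2 12·1  φ→[1+1+2+2+2+4]=12
q^15  k|15↦φ(k): 1:1 3:2 5:4 15:8  a_15=15

3, 12, 15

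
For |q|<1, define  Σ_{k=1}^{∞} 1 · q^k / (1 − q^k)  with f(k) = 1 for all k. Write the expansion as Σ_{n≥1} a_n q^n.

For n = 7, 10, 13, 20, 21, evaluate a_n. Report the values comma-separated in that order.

q^7  k|7↦f(k): 1:1 7:1  a_7=2
q^10  k|10↦f(k): 10:1 5:1 2:1 1:1  a_10=4
[q^13] f(1)=1,f(13)=1 ⇒ 2
d|20:{1,2,4,5,10,20}  Σf=1+1+1+1+1+1=6
q^21  k|21↦f(k): 21:1 7:1 3:1 1:1  a_21=4

2, 4, 2, 6, 4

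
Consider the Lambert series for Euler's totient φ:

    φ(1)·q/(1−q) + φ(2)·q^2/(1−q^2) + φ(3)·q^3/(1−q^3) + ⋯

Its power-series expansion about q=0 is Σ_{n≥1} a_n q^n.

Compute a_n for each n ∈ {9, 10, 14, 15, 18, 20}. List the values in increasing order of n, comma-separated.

d|9:{1,3,9}  Σφ=1+2+6=9
[q^10] φ(10)=4,φ(5)=4,φ(2)=1,φ(1)=1 ⇒ 10
[q^14] φ(14)=6,φ(7)=6,φ(2)=1,φ(1)=1 ⇒ 14
d|15:{1,3,5,15}  Σφ=1+2+4+8=15
q^18  k|18↦φ(k): 1:1 2:1 3:2 6:2 9:6 18:6  a_18=18
d|20:{20,10,5,4,2,1}  Σφ=8+4+4+2+1+1=20

9, 10, 14, 15, 18, 20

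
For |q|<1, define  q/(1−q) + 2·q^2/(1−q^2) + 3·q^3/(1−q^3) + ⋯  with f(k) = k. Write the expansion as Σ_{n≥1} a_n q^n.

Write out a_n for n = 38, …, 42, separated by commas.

60, 56, 90, 42, 96

n=38: 38·1 19·2 2·19 1·38  f→[38+19+2+1]=60
[q^39] f(1)=1,f(3)=3,f(13)=13,f(39)=39 ⇒ 56
[q^40] f(40)=40,f(20)=20,f(10)=10,f(8)=8,f(5)=5,f(4)=4,f(2)=2,f(1)=1 ⇒ 90
q^41  k|41↦f(k): 1:1 41:41  a_41=42
q^42  k|42↦f(k): 1:1 2:2 3:3 6:6 7:7 14:14 21:21 42:42  a_42=96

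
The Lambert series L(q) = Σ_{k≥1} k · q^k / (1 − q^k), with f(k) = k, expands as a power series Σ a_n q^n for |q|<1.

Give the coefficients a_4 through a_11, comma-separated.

n=4: 4·1 2·2 1·4  f→[4+2+1]=7
n=5: 5·1 1·5  f→[5+1]=6
d|6:{1,2,3,6}  Σf=1+2+3+6=12
[q^7] f(1)=1,f(7)=7 ⇒ 8
q^8  k|8↦f(k): 1:1 2:2 4:4 8:8  a_8=15
n=9: 1·9 3·3 9·1  f→[1+3+9]=13
[q^10] f(1)=1,f(2)=2,f(5)=5,f(10)=10 ⇒ 18
n=11: 11·1 1·11  f→[11+1]=12

7, 6, 12, 8, 15, 13, 18, 12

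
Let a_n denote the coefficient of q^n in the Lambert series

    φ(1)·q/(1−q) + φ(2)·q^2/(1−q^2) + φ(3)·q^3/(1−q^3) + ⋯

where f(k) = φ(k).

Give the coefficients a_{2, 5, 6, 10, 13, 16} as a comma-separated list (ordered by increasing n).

[q^2] φ(2)=1,φ(1)=1 ⇒ 2
n=5: 5·1 1·5  φ→[4+1]=5
q^6  k|6↦φ(k): 1:1 2:1 3:2 6:2  a_6=6
[q^10] φ(1)=1,φ(2)=1,φ(5)=4,φ(10)=4 ⇒ 10
n=13: 1·13 13·1  φ→[1+12]=13
n=16: 1·16 2·8 4·4 8·2 16·1  φ→[1+1+2+4+8]=16

2, 5, 6, 10, 13, 16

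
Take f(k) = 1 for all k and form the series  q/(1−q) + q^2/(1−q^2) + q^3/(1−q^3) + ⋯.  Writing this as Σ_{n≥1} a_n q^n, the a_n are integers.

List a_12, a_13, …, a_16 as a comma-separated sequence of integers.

[q^12] f(1)=1,f(2)=1,f(3)=1,f(4)=1,f(6)=1,f(12)=1 ⇒ 6
d|13:{13,1}  Σf=1+1=2
n=14: 1·14 2·7 7·2 14·1  f→[1+1+1+1]=4
q^15  k|15↦f(k): 15:1 5:1 3:1 1:1  a_15=4
d|16:{16,8,4,2,1}  Σf=1+1+1+1+1=5

6, 2, 4, 4, 5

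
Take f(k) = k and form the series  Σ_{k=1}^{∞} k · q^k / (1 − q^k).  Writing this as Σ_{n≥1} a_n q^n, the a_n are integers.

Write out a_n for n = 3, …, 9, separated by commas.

q^3  k|3↦f(k): 1:1 3:3  a_3=4
q^4  k|4↦f(k): 4:4 2:2 1:1  a_4=7
q^5  k|5↦f(k): 5:5 1:1  a_5=6
[q^6] f(6)=6,f(3)=3,f(2)=2,f(1)=1 ⇒ 12
[q^7] f(1)=1,f(7)=7 ⇒ 8
d|8:{8,4,2,1}  Σf=8+4+2+1=15
[q^9] f(9)=9,f(3)=3,f(1)=1 ⇒ 13

4, 7, 6, 12, 8, 15, 13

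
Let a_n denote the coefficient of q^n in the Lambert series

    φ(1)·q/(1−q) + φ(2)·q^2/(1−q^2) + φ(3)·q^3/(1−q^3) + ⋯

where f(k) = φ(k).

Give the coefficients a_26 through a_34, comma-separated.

d|26:{26,13,2,1}  Σφ=12+12+1+1=26
[q^27] φ(1)=1,φ(3)=2,φ(9)=6,φ(27)=18 ⇒ 27
d|28:{1,2,4,7,14,28}  Σφ=1+1+2+6+6+12=28
[q^29] φ(1)=1,φ(29)=28 ⇒ 29
d|30:{30,15,10,6,5,3,2,1}  Σφ=8+8+4+2+4+2+1+1=30
n=31: 31·1 1·31  φ→[30+1]=31
n=32: 1·32 2·16 4·8 8·4 16·2 32·1  φ→[1+1+2+4+8+16]=32
[q^33] φ(1)=1,φ(3)=2,φ(11)=10,φ(33)=20 ⇒ 33
[q^34] φ(1)=1,φ(2)=1,φ(17)=16,φ(34)=16 ⇒ 34

26, 27, 28, 29, 30, 31, 32, 33, 34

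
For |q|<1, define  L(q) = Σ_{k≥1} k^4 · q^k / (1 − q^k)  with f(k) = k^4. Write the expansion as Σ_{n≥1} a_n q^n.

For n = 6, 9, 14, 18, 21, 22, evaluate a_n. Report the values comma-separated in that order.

1394, 6643, 40834, 112931, 196964, 248914

n=6: 1·6 2·3 3·2 6·1  f→[1+16+81+1296]=1394
n=9: 9·1 3·3 1·9  f→[6561+81+1]=6643
n=14: 14·1 7·2 2·7 1·14  f→[38416+2401+16+1]=40834
q^18  k|18↦f(k): 1:1 2:16 3:81 6:1296 9:6561 18:104976  a_18=112931
q^21  k|21↦f(k): 1:1 3:81 7:2401 21:194481  a_21=196964
[q^22] f(22)=234256,f(11)=14641,f(2)=16,f(1)=1 ⇒ 248914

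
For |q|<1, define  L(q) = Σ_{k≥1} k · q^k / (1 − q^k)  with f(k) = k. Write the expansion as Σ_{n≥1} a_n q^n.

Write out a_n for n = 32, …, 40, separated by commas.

63, 48, 54, 48, 91, 38, 60, 56, 90

q^32  k|32↦f(k): 1:1 2:2 4:4 8:8 16:16 32:32  a_32=63
n=33: 1·33 3·11 11·3 33·1  f→[1+3+11+33]=48
[q^34] f(34)=34,f(17)=17,f(2)=2,f(1)=1 ⇒ 54
q^35  k|35↦f(k): 35:35 7:7 5:5 1:1  a_35=48
n=36: 36·1 18·2 12·3 9·4 6·6 4·9 3·12 2·18 1·36  f→[36+18+12+9+6+4+3+2+1]=91
d|37:{1,37}  Σf=1+37=38
n=38: 38·1 19·2 2·19 1·38  f→[38+19+2+1]=60
q^39  k|39↦f(k): 1:1 3:3 13:13 39:39  a_39=56
n=40: 40·1 20·2 10·4 8·5 5·8 4·10 2·20 1·40  f→[40+20+10+8+5+4+2+1]=90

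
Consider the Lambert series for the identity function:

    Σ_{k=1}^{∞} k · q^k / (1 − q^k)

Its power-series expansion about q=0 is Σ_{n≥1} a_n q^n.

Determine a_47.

a_47 = 48

q^47  k|47↦f(k): 1:1 47:47  a_47=48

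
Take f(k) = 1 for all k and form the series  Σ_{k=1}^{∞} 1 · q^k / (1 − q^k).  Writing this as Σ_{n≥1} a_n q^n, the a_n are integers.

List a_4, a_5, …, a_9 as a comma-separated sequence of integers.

d|4:{1,2,4}  Σf=1+1+1=3
n=5: 5·1 1·5  f→[1+1]=2
n=6: 6·1 3·2 2·3 1·6  f→[1+1+1+1]=4
q^7  k|7↦f(k): 7:1 1:1  a_7=2
d|8:{8,4,2,1}  Σf=1+1+1+1=4
q^9  k|9↦f(k): 1:1 3:1 9:1  a_9=3

3, 2, 4, 2, 4, 3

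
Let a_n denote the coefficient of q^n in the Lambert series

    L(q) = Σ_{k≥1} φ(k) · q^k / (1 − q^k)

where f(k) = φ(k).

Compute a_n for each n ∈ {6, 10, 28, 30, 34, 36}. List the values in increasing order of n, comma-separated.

[q^6] φ(1)=1,φ(2)=1,φ(3)=2,φ(6)=2 ⇒ 6
d|10:{10,5,2,1}  Σφ=4+4+1+1=10
q^28  k|28↦φ(k): 1:1 2:1 4:2 7:6 14:6 28:12  a_28=28
d|30:{1,2,3,5,6,10,15,30}  Σφ=1+1+2+4+2+4+8+8=30
d|34:{1,2,17,34}  Σφ=1+1+16+16=34
[q^36] φ(36)=12,φ(18)=6,φ(12)=4,φ(9)=6,φ(6)=2,φ(4)=2,φ(3)=2,φ(2)=1,φ(1)=1 ⇒ 36

6, 10, 28, 30, 34, 36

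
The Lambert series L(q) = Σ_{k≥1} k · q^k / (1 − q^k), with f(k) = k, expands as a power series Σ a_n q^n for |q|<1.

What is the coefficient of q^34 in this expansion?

a_34 = 54

q^34  k|34↦f(k): 1:1 2:2 17:17 34:34  a_34=54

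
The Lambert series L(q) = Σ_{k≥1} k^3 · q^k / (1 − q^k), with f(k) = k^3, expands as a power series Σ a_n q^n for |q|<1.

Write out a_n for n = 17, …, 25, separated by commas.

4914, 6813, 6860, 9198, 9632, 11988, 12168, 16380, 15751

n=17: 1·17 17·1  f→[1+4913]=4914
d|18:{18,9,6,3,2,1}  Σf=5832+729+216+27+8+1=6813
d|19:{1,19}  Σf=1+6859=6860
q^20  k|20↦f(k): 20:8000 10:1000 5:125 4:64 2:8 1:1  a_20=9198
[q^21] f(21)=9261,f(7)=343,f(3)=27,f(1)=1 ⇒ 9632
q^22  k|22↦f(k): 1:1 2:8 11:1331 22:10648  a_22=11988
[q^23] f(1)=1,f(23)=12167 ⇒ 12168
q^24  k|24↦f(k): 1:1 2:8 3:27 4:64 6:216 8:512 12:1728 24:13824  a_24=16380
[q^25] f(25)=15625,f(5)=125,f(1)=1 ⇒ 15751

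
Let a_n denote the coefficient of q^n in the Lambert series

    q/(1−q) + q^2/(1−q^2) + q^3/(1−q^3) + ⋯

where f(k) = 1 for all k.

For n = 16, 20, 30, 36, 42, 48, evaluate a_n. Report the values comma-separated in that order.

n=16: 1·16 2·8 4·4 8·2 16·1  f→[1+1+1+1+1]=5
n=20: 20·1 10·2 5·4 4·5 2·10 1·20  f→[1+1+1+1+1+1]=6
n=30: 1·30 2·15 3·10 5·6 6·5 10·3 15·2 30·1  f→[1+1+1+1+1+1+1+1]=8
n=36: 1·36 2·18 3·12 4·9 6·6 9·4 12·3 18·2 36·1  f→[1+1+1+1+1+1+1+1+1]=9
q^42  k|42↦f(k): 1:1 2:1 3:1 6:1 7:1 14:1 21:1 42:1  a_42=8
q^48  k|48↦f(k): 1:1 2:1 3:1 4:1 6:1 8:1 12:1 16:1 24:1 48:1  a_48=10

5, 6, 8, 9, 8, 10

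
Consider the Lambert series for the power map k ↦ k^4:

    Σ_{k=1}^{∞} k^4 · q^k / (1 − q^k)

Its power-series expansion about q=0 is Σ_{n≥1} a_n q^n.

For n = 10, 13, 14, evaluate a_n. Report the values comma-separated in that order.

q^10  k|10↦f(k): 1:1 2:16 5:625 10:10000  a_10=10642
[q^13] f(1)=1,f(13)=28561 ⇒ 28562
q^14  k|14↦f(k): 1:1 2:16 7:2401 14:38416  a_14=40834

10642, 28562, 40834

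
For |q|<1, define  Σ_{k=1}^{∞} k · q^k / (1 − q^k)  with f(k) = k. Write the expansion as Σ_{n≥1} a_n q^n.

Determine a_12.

a_12 = 28

[q^12] f(12)=12,f(6)=6,f(4)=4,f(3)=3,f(2)=2,f(1)=1 ⇒ 28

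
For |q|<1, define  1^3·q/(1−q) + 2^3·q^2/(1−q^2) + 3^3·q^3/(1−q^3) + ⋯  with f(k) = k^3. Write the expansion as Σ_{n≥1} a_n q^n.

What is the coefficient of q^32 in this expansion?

a_32 = 37449

d|32:{32,16,8,4,2,1}  Σf=32768+4096+512+64+8+1=37449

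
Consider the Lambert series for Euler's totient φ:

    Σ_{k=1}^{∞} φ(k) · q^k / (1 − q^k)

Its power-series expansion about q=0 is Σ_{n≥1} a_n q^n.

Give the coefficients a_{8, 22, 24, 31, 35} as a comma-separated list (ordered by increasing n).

q^8  k|8↦φ(k): 8:4 4:2 2:1 1:1  a_8=8
q^22  k|22↦φ(k): 22:10 11:10 2:1 1:1  a_22=22
q^24  k|24↦φ(k): 24:8 12:4 8:4 6:2 4:2 3:2 2:1 1:1  a_24=24
d|31:{1,31}  Σφ=1+30=31
[q^35] φ(35)=24,φ(7)=6,φ(5)=4,φ(1)=1 ⇒ 35

8, 22, 24, 31, 35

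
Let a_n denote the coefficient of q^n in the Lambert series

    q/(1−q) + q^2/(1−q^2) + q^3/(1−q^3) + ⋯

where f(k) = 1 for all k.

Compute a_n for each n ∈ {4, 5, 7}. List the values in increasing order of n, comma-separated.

d|4:{4,2,1}  Σf=1+1+1=3
n=5: 1·5 5·1  f→[1+1]=2
q^7  k|7↦f(k): 7:1 1:1  a_7=2

3, 2, 2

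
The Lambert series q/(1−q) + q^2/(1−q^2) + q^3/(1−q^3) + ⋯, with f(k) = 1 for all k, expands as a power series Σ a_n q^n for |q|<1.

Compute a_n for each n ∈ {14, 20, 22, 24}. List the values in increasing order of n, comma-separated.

[q^14] f(14)=1,f(7)=1,f(2)=1,f(1)=1 ⇒ 4
d|20:{1,2,4,5,10,20}  Σf=1+1+1+1+1+1=6
n=22: 22·1 11·2 2·11 1·22  f→[1+1+1+1]=4
[q^24] f(1)=1,f(2)=1,f(3)=1,f(4)=1,f(6)=1,f(8)=1,f(12)=1,f(24)=1 ⇒ 8

4, 6, 4, 8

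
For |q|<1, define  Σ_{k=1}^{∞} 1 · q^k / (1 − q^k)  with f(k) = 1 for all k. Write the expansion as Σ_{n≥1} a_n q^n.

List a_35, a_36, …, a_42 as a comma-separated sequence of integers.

4, 9, 2, 4, 4, 8, 2, 8

d|35:{35,7,5,1}  Σf=1+1+1+1=4
q^36  k|36↦f(k): 36:1 18:1 12:1 9:1 6:1 4:1 3:1 2:1 1:1  a_36=9
[q^37] f(37)=1,f(1)=1 ⇒ 2
q^38  k|38↦f(k): 38:1 19:1 2:1 1:1  a_38=4
[q^39] f(39)=1,f(13)=1,f(3)=1,f(1)=1 ⇒ 4
[q^40] f(1)=1,f(2)=1,f(4)=1,f(5)=1,f(8)=1,f(10)=1,f(20)=1,f(40)=1 ⇒ 8
n=41: 1·41 41·1  f→[1+1]=2
q^42  k|42↦f(k): 1:1 2:1 3:1 6:1 7:1 14:1 21:1 42:1  a_42=8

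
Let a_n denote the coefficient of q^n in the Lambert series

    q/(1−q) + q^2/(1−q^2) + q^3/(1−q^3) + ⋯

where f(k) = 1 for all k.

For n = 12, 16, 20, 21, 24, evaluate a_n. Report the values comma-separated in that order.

6, 5, 6, 4, 8

d|12:{1,2,3,4,6,12}  Σf=1+1+1+1+1+1=6
d|16:{16,8,4,2,1}  Σf=1+1+1+1+1=5
d|20:{1,2,4,5,10,20}  Σf=1+1+1+1+1+1=6
[q^21] f(1)=1,f(3)=1,f(7)=1,f(21)=1 ⇒ 4
n=24: 1·24 2·12 3·8 4·6 6·4 8·3 12·2 24·1  f→[1+1+1+1+1+1+1+1]=8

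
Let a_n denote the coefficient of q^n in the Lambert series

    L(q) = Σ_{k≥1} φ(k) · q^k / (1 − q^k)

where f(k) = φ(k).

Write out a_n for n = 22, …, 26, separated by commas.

[q^22] φ(1)=1,φ(2)=1,φ(11)=10,φ(22)=10 ⇒ 22
d|23:{23,1}  Σφ=22+1=23
d|24:{1,2,3,4,6,8,12,24}  Σφ=1+1+2+2+2+4+4+8=24
d|25:{25,5,1}  Σφ=20+4+1=25
q^26  k|26↦φ(k): 1:1 2:1 13:12 26:12  a_26=26

22, 23, 24, 25, 26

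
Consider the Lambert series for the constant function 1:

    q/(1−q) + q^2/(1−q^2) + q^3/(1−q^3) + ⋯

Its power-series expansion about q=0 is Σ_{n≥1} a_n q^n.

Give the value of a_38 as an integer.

d|38:{1,2,19,38}  Σf=1+1+1+1=4

a_38 = 4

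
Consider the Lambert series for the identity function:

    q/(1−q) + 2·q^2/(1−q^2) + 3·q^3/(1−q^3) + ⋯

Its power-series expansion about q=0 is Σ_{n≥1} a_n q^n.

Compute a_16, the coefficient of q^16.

a_16 = 31

q^16  k|16↦f(k): 16:16 8:8 4:4 2:2 1:1  a_16=31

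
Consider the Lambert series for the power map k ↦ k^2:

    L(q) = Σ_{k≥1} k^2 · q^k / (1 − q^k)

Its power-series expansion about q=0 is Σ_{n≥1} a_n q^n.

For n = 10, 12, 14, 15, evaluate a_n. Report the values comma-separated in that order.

130, 210, 250, 260

[q^10] f(1)=1,f(2)=4,f(5)=25,f(10)=100 ⇒ 130
q^12  k|12↦f(k): 12:144 6:36 4:16 3:9 2:4 1:1  a_12=210
d|14:{1,2,7,14}  Σf=1+4+49+196=250
d|15:{15,5,3,1}  Σf=225+25+9+1=260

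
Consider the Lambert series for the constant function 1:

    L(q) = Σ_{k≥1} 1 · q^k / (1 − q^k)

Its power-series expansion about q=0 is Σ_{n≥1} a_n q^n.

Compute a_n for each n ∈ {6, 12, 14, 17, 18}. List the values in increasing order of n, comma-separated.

4, 6, 4, 2, 6

[q^6] f(6)=1,f(3)=1,f(2)=1,f(1)=1 ⇒ 4
q^12  k|12↦f(k): 12:1 6:1 4:1 3:1 2:1 1:1  a_12=6
[q^14] f(1)=1,f(2)=1,f(7)=1,f(14)=1 ⇒ 4
n=17: 17·1 1·17  f→[1+1]=2
q^18  k|18↦f(k): 1:1 2:1 3:1 6:1 9:1 18:1  a_18=6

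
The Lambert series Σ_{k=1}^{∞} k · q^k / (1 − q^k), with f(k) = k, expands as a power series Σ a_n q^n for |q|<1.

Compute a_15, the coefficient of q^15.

a_15 = 24

d|15:{1,3,5,15}  Σf=1+3+5+15=24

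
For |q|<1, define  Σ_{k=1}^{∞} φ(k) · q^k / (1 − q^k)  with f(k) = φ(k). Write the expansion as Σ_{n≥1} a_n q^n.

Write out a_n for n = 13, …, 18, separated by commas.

[q^13] φ(1)=1,φ(13)=12 ⇒ 13
q^14  k|14↦φ(k): 14:6 7:6 2:1 1:1  a_14=14
d|15:{15,5,3,1}  Σφ=8+4+2+1=15
[q^16] φ(1)=1,φ(2)=1,φ(4)=2,φ(8)=4,φ(16)=8 ⇒ 16
n=17: 1·17 17·1  φ→[1+16]=17
q^18  k|18↦φ(k): 18:6 9:6 6:2 3:2 2:1 1:1  a_18=18

13, 14, 15, 16, 17, 18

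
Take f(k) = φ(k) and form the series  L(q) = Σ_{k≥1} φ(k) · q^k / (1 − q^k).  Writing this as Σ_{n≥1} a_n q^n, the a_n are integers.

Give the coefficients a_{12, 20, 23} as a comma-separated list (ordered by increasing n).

n=12: 12·1 6·2 4·3 3·4 2·6 1·12  φ→[4+2+2+2+1+1]=12
d|20:{1,2,4,5,10,20}  Σφ=1+1+2+4+4+8=20
d|23:{23,1}  Σφ=22+1=23

12, 20, 23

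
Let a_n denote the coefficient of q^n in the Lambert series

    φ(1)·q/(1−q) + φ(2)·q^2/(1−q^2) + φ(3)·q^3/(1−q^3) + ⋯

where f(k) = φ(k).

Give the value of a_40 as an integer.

d|40:{1,2,4,5,8,10,20,40}  Σφ=1+1+2+4+4+4+8+16=40

a_40 = 40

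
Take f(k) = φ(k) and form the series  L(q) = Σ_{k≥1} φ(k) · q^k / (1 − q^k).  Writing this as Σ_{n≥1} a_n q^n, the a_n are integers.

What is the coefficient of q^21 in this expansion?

d|21:{1,3,7,21}  Σφ=1+2+6+12=21

a_21 = 21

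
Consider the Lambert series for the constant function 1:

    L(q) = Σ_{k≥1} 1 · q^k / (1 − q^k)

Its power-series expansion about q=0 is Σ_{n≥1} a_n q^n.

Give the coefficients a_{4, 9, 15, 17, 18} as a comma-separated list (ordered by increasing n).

3, 3, 4, 2, 6

n=4: 1·4 2·2 4·1  f→[1+1+1]=3
n=9: 1·9 3·3 9·1  f→[1+1+1]=3
q^15  k|15↦f(k): 1:1 3:1 5:1 15:1  a_15=4
q^17  k|17↦f(k): 1:1 17:1  a_17=2
n=18: 18·1 9·2 6·3 3·6 2·9 1·18  f→[1+1+1+1+1+1]=6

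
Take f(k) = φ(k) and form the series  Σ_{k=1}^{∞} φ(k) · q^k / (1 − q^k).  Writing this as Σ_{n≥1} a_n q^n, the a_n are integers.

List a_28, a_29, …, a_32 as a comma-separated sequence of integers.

q^28  k|28↦φ(k): 28:12 14:6 7:6 4:2 2:1 1:1  a_28=28
q^29  k|29↦φ(k): 29:28 1:1  a_29=29
n=30: 30·1 15·2 10·3 6·5 5·6 3·10 2·15 1·30  φ→[8+8+4+2+4+2+1+1]=30
[q^31] φ(1)=1,φ(31)=30 ⇒ 31
n=32: 32·1 16·2 8·4 4·8 2·16 1·32  φ→[16+8+4+2+1+1]=32

28, 29, 30, 31, 32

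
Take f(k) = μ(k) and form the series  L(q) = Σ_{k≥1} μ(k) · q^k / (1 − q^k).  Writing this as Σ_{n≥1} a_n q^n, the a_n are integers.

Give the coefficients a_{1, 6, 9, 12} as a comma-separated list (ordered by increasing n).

1, 0, 0, 0

[q^1] μ(1)=1 ⇒ 1
q^6  k|6↦μ(k): 1:1 2:-1 3:-1 6:1  a_6=0
n=9: 1·9 3·3 9·1  μ→[1+(-1)+0]=0
n=12: 1·12 2·6 3·4 4·3 6·2 12·1  μ→[1+(-1)+(-1)+0+1+0]=0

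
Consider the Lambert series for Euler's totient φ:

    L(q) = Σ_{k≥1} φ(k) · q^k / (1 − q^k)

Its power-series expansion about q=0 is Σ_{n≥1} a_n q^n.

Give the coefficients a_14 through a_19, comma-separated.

n=14: 1·14 2·7 7·2 14·1  φ→[1+1+6+6]=14
[q^15] φ(1)=1,φ(3)=2,φ(5)=4,φ(15)=8 ⇒ 15
d|16:{16,8,4,2,1}  Σφ=8+4+2+1+1=16
q^17  k|17↦φ(k): 17:16 1:1  a_17=17
[q^18] φ(1)=1,φ(2)=1,φ(3)=2,φ(6)=2,φ(9)=6,φ(18)=6 ⇒ 18
n=19: 1·19 19·1  φ→[1+18]=19

14, 15, 16, 17, 18, 19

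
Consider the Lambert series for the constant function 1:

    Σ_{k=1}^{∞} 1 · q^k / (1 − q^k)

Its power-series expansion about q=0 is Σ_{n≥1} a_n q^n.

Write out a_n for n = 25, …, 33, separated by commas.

d|25:{1,5,25}  Σf=1+1+1=3
[q^26] f(26)=1,f(13)=1,f(2)=1,f(1)=1 ⇒ 4
[q^27] f(1)=1,f(3)=1,f(9)=1,f(27)=1 ⇒ 4
n=28: 1·28 2·14 4·7 7·4 14·2 28·1  f→[1+1+1+1+1+1]=6
n=29: 1·29 29·1  f→[1+1]=2
n=30: 30·1 15·2 10·3 6·5 5·6 3·10 2·15 1·30  f→[1+1+1+1+1+1+1+1]=8
n=31: 1·31 31·1  f→[1+1]=2
[q^32] f(1)=1,f(2)=1,f(4)=1,f(8)=1,f(16)=1,f(32)=1 ⇒ 6
q^33  k|33↦f(k): 33:1 11:1 3:1 1:1  a_33=4

3, 4, 4, 6, 2, 8, 2, 6, 4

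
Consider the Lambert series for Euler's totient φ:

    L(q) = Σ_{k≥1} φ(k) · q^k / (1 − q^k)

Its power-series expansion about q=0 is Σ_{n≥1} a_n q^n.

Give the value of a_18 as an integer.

d|18:{18,9,6,3,2,1}  Σφ=6+6+2+2+1+1=18

a_18 = 18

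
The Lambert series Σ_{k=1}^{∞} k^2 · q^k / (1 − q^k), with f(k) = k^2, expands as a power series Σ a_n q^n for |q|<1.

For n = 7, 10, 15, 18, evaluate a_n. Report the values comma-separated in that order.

50, 130, 260, 455

[q^7] f(1)=1,f(7)=49 ⇒ 50
d|10:{10,5,2,1}  Σf=100+25+4+1=130
q^15  k|15↦f(k): 1:1 3:9 5:25 15:225  a_15=260
d|18:{18,9,6,3,2,1}  Σf=324+81+36+9+4+1=455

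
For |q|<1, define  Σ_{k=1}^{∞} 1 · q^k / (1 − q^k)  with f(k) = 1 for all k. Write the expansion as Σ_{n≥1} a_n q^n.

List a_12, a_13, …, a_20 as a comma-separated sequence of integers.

n=12: 1·12 2·6 3·4 4·3 6·2 12·1  f→[1+1+1+1+1+1]=6
n=13: 1·13 13·1  f→[1+1]=2
n=14: 1·14 2·7 7·2 14·1  f→[1+1+1+1]=4
[q^15] f(1)=1,f(3)=1,f(5)=1,f(15)=1 ⇒ 4
n=16: 1·16 2·8 4·4 8·2 16·1  f→[1+1+1+1+1]=5
[q^17] f(17)=1,f(1)=1 ⇒ 2
n=18: 1·18 2·9 3·6 6·3 9·2 18·1  f→[1+1+1+1+1+1]=6
[q^19] f(1)=1,f(19)=1 ⇒ 2
q^20  k|20↦f(k): 1:1 2:1 4:1 5:1 10:1 20:1  a_20=6

6, 2, 4, 4, 5, 2, 6, 2, 6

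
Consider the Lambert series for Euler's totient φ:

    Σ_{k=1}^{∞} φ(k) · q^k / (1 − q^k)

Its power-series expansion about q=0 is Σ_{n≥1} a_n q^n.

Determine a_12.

d|12:{12,6,4,3,2,1}  Σφ=4+2+2+2+1+1=12

a_12 = 12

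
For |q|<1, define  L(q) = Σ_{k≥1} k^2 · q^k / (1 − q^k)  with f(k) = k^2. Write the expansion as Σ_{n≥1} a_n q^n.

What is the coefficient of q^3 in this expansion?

a_3 = 10

q^3  k|3↦f(k): 1:1 3:9  a_3=10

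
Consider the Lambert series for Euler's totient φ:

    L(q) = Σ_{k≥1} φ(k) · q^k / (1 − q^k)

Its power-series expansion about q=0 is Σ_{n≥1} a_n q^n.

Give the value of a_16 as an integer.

d|16:{16,8,4,2,1}  Σφ=8+4+2+1+1=16

a_16 = 16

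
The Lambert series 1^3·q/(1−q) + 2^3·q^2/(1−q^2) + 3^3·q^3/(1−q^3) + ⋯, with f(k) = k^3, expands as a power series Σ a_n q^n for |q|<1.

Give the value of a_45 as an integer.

a_45 = 95382

d|45:{1,3,5,9,15,45}  Σf=1+27+125+729+3375+91125=95382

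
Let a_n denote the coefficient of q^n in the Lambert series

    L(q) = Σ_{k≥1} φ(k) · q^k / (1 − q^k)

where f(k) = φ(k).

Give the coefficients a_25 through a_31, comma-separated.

[q^25] φ(25)=20,φ(5)=4,φ(1)=1 ⇒ 25
q^26  k|26↦φ(k): 1:1 2:1 13:12 26:12  a_26=26
q^27  k|27↦φ(k): 1:1 3:2 9:6 27:18  a_27=27
n=28: 28·1 14·2 7·4 4·7 2·14 1·28  φ→[12+6+6+2+1+1]=28
n=29: 1·29 29·1  φ→[1+28]=29
[q^30] φ(30)=8,φ(15)=8,φ(10)=4,φ(6)=2,φ(5)=4,φ(3)=2,φ(2)=1,φ(1)=1 ⇒ 30
[q^31] φ(1)=1,φ(31)=30 ⇒ 31

25, 26, 27, 28, 29, 30, 31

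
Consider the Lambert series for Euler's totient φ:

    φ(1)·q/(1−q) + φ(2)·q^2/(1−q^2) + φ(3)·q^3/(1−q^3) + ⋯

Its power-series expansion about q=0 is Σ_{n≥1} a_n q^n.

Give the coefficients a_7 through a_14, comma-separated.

q^7  k|7↦φ(k): 1:1 7:6  a_7=7
[q^8] φ(8)=4,φ(4)=2,φ(2)=1,φ(1)=1 ⇒ 8
q^9  k|9↦φ(k): 9:6 3:2 1:1  a_9=9
n=10: 10·1 5·2 2·5 1·10  φ→[4+4+1+1]=10
q^11  k|11↦φ(k): 11:10 1:1  a_11=11
d|12:{1,2,3,4,6,12}  Σφ=1+1+2+2+2+4=12
q^13  k|13↦φ(k): 1:1 13:12  a_13=13
[q^14] φ(1)=1,φ(2)=1,φ(7)=6,φ(14)=6 ⇒ 14

7, 8, 9, 10, 11, 12, 13, 14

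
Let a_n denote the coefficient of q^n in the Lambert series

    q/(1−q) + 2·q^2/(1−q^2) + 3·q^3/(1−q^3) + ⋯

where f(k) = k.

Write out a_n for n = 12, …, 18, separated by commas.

28, 14, 24, 24, 31, 18, 39

[q^12] f(1)=1,f(2)=2,f(3)=3,f(4)=4,f(6)=6,f(12)=12 ⇒ 28
n=13: 13·1 1·13  f→[13+1]=14
[q^14] f(1)=1,f(2)=2,f(7)=7,f(14)=14 ⇒ 24
q^15  k|15↦f(k): 15:15 5:5 3:3 1:1  a_15=24
[q^16] f(16)=16,f(8)=8,f(4)=4,f(2)=2,f(1)=1 ⇒ 31
[q^17] f(1)=1,f(17)=17 ⇒ 18
d|18:{1,2,3,6,9,18}  Σf=1+2+3+6+9+18=39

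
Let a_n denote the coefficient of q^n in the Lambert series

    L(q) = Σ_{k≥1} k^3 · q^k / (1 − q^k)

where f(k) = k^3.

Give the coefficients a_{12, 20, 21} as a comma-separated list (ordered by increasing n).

2044, 9198, 9632

n=12: 1·12 2·6 3·4 4·3 6·2 12·1  f→[1+8+27+64+216+1728]=2044
q^20  k|20↦f(k): 1:1 2:8 4:64 5:125 10:1000 20:8000  a_20=9198
q^21  k|21↦f(k): 21:9261 7:343 3:27 1:1  a_21=9632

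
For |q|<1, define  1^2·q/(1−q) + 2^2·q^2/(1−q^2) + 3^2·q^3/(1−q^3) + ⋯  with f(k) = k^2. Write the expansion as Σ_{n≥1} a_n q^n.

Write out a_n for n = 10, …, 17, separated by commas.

q^10  k|10↦f(k): 1:1 2:4 5:25 10:100  a_10=130
n=11: 1·11 11·1  f→[1+121]=122
q^12  k|12↦f(k): 1:1 2:4 3:9 4:16 6:36 12:144  a_12=210
n=13: 13·1 1·13  f→[169+1]=170
[q^14] f(14)=196,f(7)=49,f(2)=4,f(1)=1 ⇒ 250
d|15:{1,3,5,15}  Σf=1+9+25+225=260
n=16: 16·1 8·2 4·4 2·8 1·16  f→[256+64+16+4+1]=341
[q^17] f(17)=289,f(1)=1 ⇒ 290

130, 122, 210, 170, 250, 260, 341, 290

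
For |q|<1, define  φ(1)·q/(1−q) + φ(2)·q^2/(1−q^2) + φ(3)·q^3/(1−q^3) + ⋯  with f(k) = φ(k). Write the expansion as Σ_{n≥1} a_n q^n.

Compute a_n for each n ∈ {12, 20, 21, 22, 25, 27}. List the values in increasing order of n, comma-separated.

d|12:{12,6,4,3,2,1}  Σφ=4+2+2+2+1+1=12
[q^20] φ(20)=8,φ(10)=4,φ(5)=4,φ(4)=2,φ(2)=1,φ(1)=1 ⇒ 20
[q^21] φ(1)=1,φ(3)=2,φ(7)=6,φ(21)=12 ⇒ 21
[q^22] φ(1)=1,φ(2)=1,φ(11)=10,φ(22)=10 ⇒ 22
[q^25] φ(25)=20,φ(5)=4,φ(1)=1 ⇒ 25
q^27  k|27↦φ(k): 27:18 9:6 3:2 1:1  a_27=27

12, 20, 21, 22, 25, 27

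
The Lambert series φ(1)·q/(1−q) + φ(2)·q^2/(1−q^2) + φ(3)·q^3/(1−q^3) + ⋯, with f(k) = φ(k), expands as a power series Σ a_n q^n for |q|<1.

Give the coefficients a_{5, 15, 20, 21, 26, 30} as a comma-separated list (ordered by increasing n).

d|5:{5,1}  Σφ=4+1=5
[q^15] φ(15)=8,φ(5)=4,φ(3)=2,φ(1)=1 ⇒ 15
n=20: 1·20 2·10 4·5 5·4 10·2 20·1  φ→[1+1+2+4+4+8]=20
[q^21] φ(21)=12,φ(7)=6,φ(3)=2,φ(1)=1 ⇒ 21
[q^26] φ(1)=1,φ(2)=1,φ(13)=12,φ(26)=12 ⇒ 26
[q^30] φ(30)=8,φ(15)=8,φ(10)=4,φ(6)=2,φ(5)=4,φ(3)=2,φ(2)=1,φ(1)=1 ⇒ 30

5, 15, 20, 21, 26, 30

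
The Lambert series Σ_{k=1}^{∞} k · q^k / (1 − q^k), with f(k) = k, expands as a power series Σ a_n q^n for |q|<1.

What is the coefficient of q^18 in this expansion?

a_18 = 39

n=18: 1·18 2·9 3·6 6·3 9·2 18·1  f→[1+2+3+6+9+18]=39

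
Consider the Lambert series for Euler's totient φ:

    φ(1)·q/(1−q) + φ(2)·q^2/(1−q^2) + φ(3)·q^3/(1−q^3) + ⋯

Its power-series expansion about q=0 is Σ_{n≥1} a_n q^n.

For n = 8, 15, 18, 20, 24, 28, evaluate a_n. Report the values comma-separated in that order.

q^8  k|8↦φ(k): 1:1 2:1 4:2 8:4  a_8=8
q^15  k|15↦φ(k): 15:8 5:4 3:2 1:1  a_15=15
n=18: 1·18 2·9 3·6 6·3 9·2 18·1  φ→[1+1+2+2+6+6]=18
d|20:{20,10,5,4,2,1}  Σφ=8+4+4+2+1+1=20
[q^24] φ(1)=1,φ(2)=1,φ(3)=2,φ(4)=2,φ(6)=2,φ(8)=4,φ(12)=4,φ(24)=8 ⇒ 24
d|28:{28,14,7,4,2,1}  Σφ=12+6+6+2+1+1=28

8, 15, 18, 20, 24, 28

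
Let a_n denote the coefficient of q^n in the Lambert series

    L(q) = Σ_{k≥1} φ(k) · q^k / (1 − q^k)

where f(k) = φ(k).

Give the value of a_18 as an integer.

d|18:{18,9,6,3,2,1}  Σφ=6+6+2+2+1+1=18

a_18 = 18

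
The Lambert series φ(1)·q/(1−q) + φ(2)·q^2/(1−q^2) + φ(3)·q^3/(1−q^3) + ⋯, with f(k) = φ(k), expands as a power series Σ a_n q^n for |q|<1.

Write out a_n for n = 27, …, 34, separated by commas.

[q^27] φ(27)=18,φ(9)=6,φ(3)=2,φ(1)=1 ⇒ 27
q^28  k|28↦φ(k): 1:1 2:1 4:2 7:6 14:6 28:12  a_28=28
d|29:{1,29}  Σφ=1+28=29
n=30: 30·1 15·2 10·3 6·5 5·6 3·10 2·15 1·30  φ→[8+8+4+2+4+2+1+1]=30
[q^31] φ(1)=1,φ(31)=30 ⇒ 31
d|32:{1,2,4,8,16,32}  Σφ=1+1+2+4+8+16=32
q^33  k|33↦φ(k): 1:1 3:2 11:10 33:20  a_33=33
q^34  k|34↦φ(k): 1:1 2:1 17:16 34:16  a_34=34

27, 28, 29, 30, 31, 32, 33, 34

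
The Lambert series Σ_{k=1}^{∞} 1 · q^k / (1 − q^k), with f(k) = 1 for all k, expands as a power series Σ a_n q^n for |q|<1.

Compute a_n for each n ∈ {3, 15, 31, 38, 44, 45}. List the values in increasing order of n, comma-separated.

2, 4, 2, 4, 6, 6

d|3:{3,1}  Σf=1+1=2
n=15: 15·1 5·3 3·5 1·15  f→[1+1+1+1]=4
d|31:{31,1}  Σf=1+1=2
n=38: 38·1 19·2 2·19 1·38  f→[1+1+1+1]=4
[q^44] f(1)=1,f(2)=1,f(4)=1,f(11)=1,f(22)=1,f(44)=1 ⇒ 6
d|45:{45,15,9,5,3,1}  Σf=1+1+1+1+1+1=6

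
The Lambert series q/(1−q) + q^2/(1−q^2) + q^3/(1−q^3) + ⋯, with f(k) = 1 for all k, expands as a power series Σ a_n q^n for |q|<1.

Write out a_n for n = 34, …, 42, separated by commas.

n=34: 1·34 2·17 17·2 34·1  f→[1+1+1+1]=4
[q^35] f(35)=1,f(7)=1,f(5)=1,f(1)=1 ⇒ 4
[q^36] f(36)=1,f(18)=1,f(12)=1,f(9)=1,f(6)=1,f(4)=1,f(3)=1,f(2)=1,f(1)=1 ⇒ 9
q^37  k|37↦f(k): 37:1 1:1  a_37=2
n=38: 38·1 19·2 2·19 1·38  f→[1+1+1+1]=4
[q^39] f(39)=1,f(13)=1,f(3)=1,f(1)=1 ⇒ 4
q^40  k|40↦f(k): 40:1 20:1 10:1 8:1 5:1 4:1 2:1 1:1  a_40=8
[q^41] f(41)=1,f(1)=1 ⇒ 2
q^42  k|42↦f(k): 42:1 21:1 14:1 7:1 6:1 3:1 2:1 1:1  a_42=8

4, 4, 9, 2, 4, 4, 8, 2, 8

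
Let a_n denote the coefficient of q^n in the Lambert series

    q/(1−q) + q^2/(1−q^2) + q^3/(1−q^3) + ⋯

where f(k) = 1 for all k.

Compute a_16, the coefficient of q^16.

[q^16] f(16)=1,f(8)=1,f(4)=1,f(2)=1,f(1)=1 ⇒ 5

a_16 = 5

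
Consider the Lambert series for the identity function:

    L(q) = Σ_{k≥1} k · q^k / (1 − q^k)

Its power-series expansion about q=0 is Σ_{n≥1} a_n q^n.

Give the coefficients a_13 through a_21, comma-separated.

q^13  k|13↦f(k): 13:13 1:1  a_13=14
n=14: 14·1 7·2 2·7 1·14  f→[14+7+2+1]=24
d|15:{1,3,5,15}  Σf=1+3+5+15=24
q^16  k|16↦f(k): 1:1 2:2 4:4 8:8 16:16  a_16=31
[q^17] f(1)=1,f(17)=17 ⇒ 18
n=18: 1·18 2·9 3·6 6·3 9·2 18·1  f→[1+2+3+6+9+18]=39
q^19  k|19↦f(k): 1:1 19:19  a_19=20
d|20:{20,10,5,4,2,1}  Σf=20+10+5+4+2+1=42
d|21:{1,3,7,21}  Σf=1+3+7+21=32

14, 24, 24, 31, 18, 39, 20, 42, 32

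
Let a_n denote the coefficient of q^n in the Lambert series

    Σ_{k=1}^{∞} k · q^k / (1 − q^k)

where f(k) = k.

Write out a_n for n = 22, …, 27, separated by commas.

36, 24, 60, 31, 42, 40

q^22  k|22↦f(k): 22:22 11:11 2:2 1:1  a_22=36
q^23  k|23↦f(k): 23:23 1:1  a_23=24
n=24: 1·24 2·12 3·8 4·6 6·4 8·3 12·2 24·1  f→[1+2+3+4+6+8+12+24]=60
[q^25] f(25)=25,f(5)=5,f(1)=1 ⇒ 31
d|26:{26,13,2,1}  Σf=26+13+2+1=42
q^27  k|27↦f(k): 27:27 9:9 3:3 1:1  a_27=40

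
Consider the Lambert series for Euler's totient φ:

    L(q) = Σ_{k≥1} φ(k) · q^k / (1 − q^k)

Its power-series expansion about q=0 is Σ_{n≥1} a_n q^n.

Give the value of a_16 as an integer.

n=16: 16·1 8·2 4·4 2·8 1·16  φ→[8+4+2+1+1]=16

a_16 = 16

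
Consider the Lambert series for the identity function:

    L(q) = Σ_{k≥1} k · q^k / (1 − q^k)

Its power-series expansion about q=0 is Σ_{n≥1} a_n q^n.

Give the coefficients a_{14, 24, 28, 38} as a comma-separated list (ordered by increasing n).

d|14:{14,7,2,1}  Σf=14+7+2+1=24
q^24  k|24↦f(k): 1:1 2:2 3:3 4:4 6:6 8:8 12:12 24:24  a_24=60
[q^28] f(1)=1,f(2)=2,f(4)=4,f(7)=7,f(14)=14,f(28)=28 ⇒ 56
n=38: 1·38 2·19 19·2 38·1  f→[1+2+19+38]=60

24, 60, 56, 60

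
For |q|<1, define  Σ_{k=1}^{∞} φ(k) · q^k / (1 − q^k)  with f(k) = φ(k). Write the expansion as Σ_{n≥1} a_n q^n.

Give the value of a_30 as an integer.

[q^30] φ(30)=8,φ(15)=8,φ(10)=4,φ(6)=2,φ(5)=4,φ(3)=2,φ(2)=1,φ(1)=1 ⇒ 30

a_30 = 30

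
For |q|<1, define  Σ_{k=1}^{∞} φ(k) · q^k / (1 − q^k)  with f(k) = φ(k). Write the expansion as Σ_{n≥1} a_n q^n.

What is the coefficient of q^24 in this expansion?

[q^24] φ(24)=8,φ(12)=4,φ(8)=4,φ(6)=2,φ(4)=2,φ(3)=2,φ(2)=1,φ(1)=1 ⇒ 24

a_24 = 24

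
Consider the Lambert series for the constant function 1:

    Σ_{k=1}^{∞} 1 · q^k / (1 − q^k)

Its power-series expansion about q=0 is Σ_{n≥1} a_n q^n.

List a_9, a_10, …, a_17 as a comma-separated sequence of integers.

3, 4, 2, 6, 2, 4, 4, 5, 2

q^9  k|9↦f(k): 1:1 3:1 9:1  a_9=3
n=10: 1·10 2·5 5·2 10·1  f→[1+1+1+1]=4
d|11:{1,11}  Σf=1+1=2
[q^12] f(12)=1,f(6)=1,f(4)=1,f(3)=1,f(2)=1,f(1)=1 ⇒ 6
n=13: 1·13 13·1  f→[1+1]=2
n=14: 1·14 2·7 7·2 14·1  f→[1+1+1+1]=4
d|15:{1,3,5,15}  Σf=1+1+1+1=4
q^16  k|16↦f(k): 1:1 2:1 4:1 8:1 16:1  a_16=5
d|17:{17,1}  Σf=1+1=2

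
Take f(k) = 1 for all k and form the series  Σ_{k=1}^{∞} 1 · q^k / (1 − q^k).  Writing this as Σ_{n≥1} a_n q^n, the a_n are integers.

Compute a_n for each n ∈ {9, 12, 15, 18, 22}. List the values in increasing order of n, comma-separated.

3, 6, 4, 6, 4

[q^9] f(9)=1,f(3)=1,f(1)=1 ⇒ 3
q^12  k|12↦f(k): 12:1 6:1 4:1 3:1 2:1 1:1  a_12=6
d|15:{1,3,5,15}  Σf=1+1+1+1=4
q^18  k|18↦f(k): 1:1 2:1 3:1 6:1 9:1 18:1  a_18=6
n=22: 1·22 2·11 11·2 22·1  f→[1+1+1+1]=4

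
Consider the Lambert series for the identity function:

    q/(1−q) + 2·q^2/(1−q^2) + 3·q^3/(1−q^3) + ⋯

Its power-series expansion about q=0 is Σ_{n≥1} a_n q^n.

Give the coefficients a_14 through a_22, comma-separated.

d|14:{1,2,7,14}  Σf=1+2+7+14=24
[q^15] f(1)=1,f(3)=3,f(5)=5,f(15)=15 ⇒ 24
d|16:{1,2,4,8,16}  Σf=1+2+4+8+16=31
[q^17] f(1)=1,f(17)=17 ⇒ 18
q^18  k|18↦f(k): 1:1 2:2 3:3 6:6 9:9 18:18  a_18=39
[q^19] f(1)=1,f(19)=19 ⇒ 20
q^20  k|20↦f(k): 20:20 10:10 5:5 4:4 2:2 1:1  a_20=42
[q^21] f(21)=21,f(7)=7,f(3)=3,f(1)=1 ⇒ 32
n=22: 1·22 2·11 11·2 22·1  f→[1+2+11+22]=36

24, 24, 31, 18, 39, 20, 42, 32, 36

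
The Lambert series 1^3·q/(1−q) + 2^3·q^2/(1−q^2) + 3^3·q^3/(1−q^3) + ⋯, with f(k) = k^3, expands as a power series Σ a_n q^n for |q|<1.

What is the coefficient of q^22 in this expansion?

[q^22] f(22)=10648,f(11)=1331,f(2)=8,f(1)=1 ⇒ 11988

a_22 = 11988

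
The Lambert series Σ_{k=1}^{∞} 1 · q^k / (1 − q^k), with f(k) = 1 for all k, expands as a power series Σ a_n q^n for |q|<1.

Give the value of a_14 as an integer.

[q^14] f(14)=1,f(7)=1,f(2)=1,f(1)=1 ⇒ 4

a_14 = 4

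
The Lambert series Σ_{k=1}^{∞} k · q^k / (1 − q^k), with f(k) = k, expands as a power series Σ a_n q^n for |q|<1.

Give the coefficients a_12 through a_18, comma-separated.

n=12: 12·1 6·2 4·3 3·4 2·6 1·12  f→[12+6+4+3+2+1]=28
q^13  k|13↦f(k): 1:1 13:13  a_13=14
[q^14] f(1)=1,f(2)=2,f(7)=7,f(14)=14 ⇒ 24
q^15  k|15↦f(k): 15:15 5:5 3:3 1:1  a_15=24
n=16: 16·1 8·2 4·4 2·8 1·16  f→[16+8+4+2+1]=31
d|17:{1,17}  Σf=1+17=18
n=18: 18·1 9·2 6·3 3·6 2·9 1·18  f→[18+9+6+3+2+1]=39

28, 14, 24, 24, 31, 18, 39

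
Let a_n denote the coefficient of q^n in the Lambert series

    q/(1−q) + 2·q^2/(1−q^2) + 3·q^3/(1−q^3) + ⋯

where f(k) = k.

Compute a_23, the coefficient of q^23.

q^23  k|23↦f(k): 23:23 1:1  a_23=24

a_23 = 24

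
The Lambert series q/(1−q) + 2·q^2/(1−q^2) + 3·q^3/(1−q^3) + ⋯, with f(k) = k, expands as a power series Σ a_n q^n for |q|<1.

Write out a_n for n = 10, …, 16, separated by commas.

18, 12, 28, 14, 24, 24, 31

d|10:{10,5,2,1}  Σf=10+5+2+1=18
[q^11] f(1)=1,f(11)=11 ⇒ 12
[q^12] f(1)=1,f(2)=2,f(3)=3,f(4)=4,f(6)=6,f(12)=12 ⇒ 28
[q^13] f(13)=13,f(1)=1 ⇒ 14
[q^14] f(1)=1,f(2)=2,f(7)=7,f(14)=14 ⇒ 24
d|15:{1,3,5,15}  Σf=1+3+5+15=24
n=16: 1·16 2·8 4·4 8·2 16·1  f→[1+2+4+8+16]=31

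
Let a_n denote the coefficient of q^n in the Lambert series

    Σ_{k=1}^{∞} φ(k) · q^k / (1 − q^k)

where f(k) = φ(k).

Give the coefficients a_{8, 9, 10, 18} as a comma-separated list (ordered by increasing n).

[q^8] φ(1)=1,φ(2)=1,φ(4)=2,φ(8)=4 ⇒ 8
n=9: 1·9 3·3 9·1  φ→[1+2+6]=9
d|10:{10,5,2,1}  Σφ=4+4+1+1=10
d|18:{18,9,6,3,2,1}  Σφ=6+6+2+2+1+1=18

8, 9, 10, 18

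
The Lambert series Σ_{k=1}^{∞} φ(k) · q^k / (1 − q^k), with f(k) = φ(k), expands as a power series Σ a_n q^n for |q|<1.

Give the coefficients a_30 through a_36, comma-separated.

q^30  k|30↦φ(k): 30:8 15:8 10:4 6:2 5:4 3:2 2:1 1:1  a_30=30
[q^31] φ(1)=1,φ(31)=30 ⇒ 31
[q^32] φ(32)=16,φ(16)=8,φ(8)=4,φ(4)=2,φ(2)=1,φ(1)=1 ⇒ 32
[q^33] φ(33)=20,φ(11)=10,φ(3)=2,φ(1)=1 ⇒ 33
q^34  k|34↦φ(k): 1:1 2:1 17:16 34:16  a_34=34
q^35  k|35↦φ(k): 1:1 5:4 7:6 35:24  a_35=35
[q^36] φ(1)=1,φ(2)=1,φ(3)=2,φ(4)=2,φ(6)=2,φ(9)=6,φ(12)=4,φ(18)=6,φ(36)=12 ⇒ 36

30, 31, 32, 33, 34, 35, 36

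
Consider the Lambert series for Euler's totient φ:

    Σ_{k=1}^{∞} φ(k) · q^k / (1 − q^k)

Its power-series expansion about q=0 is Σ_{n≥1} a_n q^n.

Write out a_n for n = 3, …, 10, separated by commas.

q^3  k|3↦φ(k): 3:2 1:1  a_3=3
d|4:{4,2,1}  Σφ=2+1+1=4
d|5:{1,5}  Σφ=1+4=5
n=6: 1·6 2·3 3·2 6·1  φ→[1+1+2+2]=6
d|7:{1,7}  Σφ=1+6=7
n=8: 1·8 2·4 4·2 8·1  φ→[1+1+2+4]=8
[q^9] φ(9)=6,φ(3)=2,φ(1)=1 ⇒ 9
n=10: 1·10 2·5 5·2 10·1  φ→[1+1+4+4]=10

3, 4, 5, 6, 7, 8, 9, 10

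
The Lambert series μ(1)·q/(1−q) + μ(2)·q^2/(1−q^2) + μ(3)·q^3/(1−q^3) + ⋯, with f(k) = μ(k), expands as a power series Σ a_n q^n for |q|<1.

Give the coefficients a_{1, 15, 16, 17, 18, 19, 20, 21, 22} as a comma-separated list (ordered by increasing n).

q^1  k|1↦μ(k): 1:1  a_1=1
q^15  k|15↦μ(k): 15:1 5:-1 3:-1 1:1  a_15=0
n=16: 16·1 8·2 4·4 2·8 1·16  μ→[0+0+0+(-1)+1]=0
[q^17] μ(1)=1,μ(17)=-1 ⇒ 0
n=18: 18·1 9·2 6·3 3·6 2·9 1·18  μ→[0+0+1+(-1)+(-1)+1]=0
[q^19] μ(1)=1,μ(19)=-1 ⇒ 0
d|20:{1,2,4,5,10,20}  Σμ=1+(-1)+0+(-1)+1+0=0
q^21  k|21↦μ(k): 21:1 7:-1 3:-1 1:1  a_21=0
n=22: 22·1 11·2 2·11 1·22  μ→[1+(-1)+(-1)+1]=0

1, 0, 0, 0, 0, 0, 0, 0, 0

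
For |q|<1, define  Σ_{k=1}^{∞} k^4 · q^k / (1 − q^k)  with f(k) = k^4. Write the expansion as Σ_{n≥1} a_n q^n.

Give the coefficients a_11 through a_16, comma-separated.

d|11:{11,1}  Σf=14641+1=14642
q^12  k|12↦f(k): 1:1 2:16 3:81 4:256 6:1296 12:20736  a_12=22386
d|13:{1,13}  Σf=1+28561=28562
q^14  k|14↦f(k): 1:1 2:16 7:2401 14:38416  a_14=40834
[q^15] f(15)=50625,f(5)=625,f(3)=81,f(1)=1 ⇒ 51332
n=16: 1·16 2·8 4·4 8·2 16·1  f→[1+16+256+4096+65536]=69905

14642, 22386, 28562, 40834, 51332, 69905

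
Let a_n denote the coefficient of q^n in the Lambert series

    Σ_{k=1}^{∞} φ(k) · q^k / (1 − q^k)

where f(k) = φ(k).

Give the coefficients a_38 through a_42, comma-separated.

q^38  k|38↦φ(k): 1:1 2:1 19:18 38:18  a_38=38
q^39  k|39↦φ(k): 39:24 13:12 3:2 1:1  a_39=39
[q^40] φ(1)=1,φ(2)=1,φ(4)=2,φ(5)=4,φ(8)=4,φ(10)=4,φ(20)=8,φ(40)=16 ⇒ 40
n=41: 41·1 1·41  φ→[40+1]=41
n=42: 42·1 21·2 14·3 7·6 6·7 3·14 2·21 1·42  φ→[12+12+6+6+2+2+1+1]=42

38, 39, 40, 41, 42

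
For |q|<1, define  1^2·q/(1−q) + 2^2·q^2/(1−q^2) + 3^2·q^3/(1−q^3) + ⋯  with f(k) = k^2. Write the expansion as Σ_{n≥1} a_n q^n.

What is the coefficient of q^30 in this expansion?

a_30 = 1300

[q^30] f(1)=1,f(2)=4,f(3)=9,f(5)=25,f(6)=36,f(10)=100,f(15)=225,f(30)=900 ⇒ 1300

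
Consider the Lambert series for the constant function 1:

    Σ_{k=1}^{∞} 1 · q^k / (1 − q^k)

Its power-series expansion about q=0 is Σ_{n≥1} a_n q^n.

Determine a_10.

n=10: 1·10 2·5 5·2 10·1  f→[1+1+1+1]=4

a_10 = 4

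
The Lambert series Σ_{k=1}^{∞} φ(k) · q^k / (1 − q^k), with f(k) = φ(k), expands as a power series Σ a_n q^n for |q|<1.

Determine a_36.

q^36  k|36↦φ(k): 1:1 2:1 3:2 4:2 6:2 9:6 12:4 18:6 36:12  a_36=36

a_36 = 36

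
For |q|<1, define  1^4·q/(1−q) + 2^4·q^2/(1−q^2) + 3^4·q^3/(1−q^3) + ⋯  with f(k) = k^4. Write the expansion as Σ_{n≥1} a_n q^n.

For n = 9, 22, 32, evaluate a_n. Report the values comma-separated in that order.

d|9:{9,3,1}  Σf=6561+81+1=6643
q^22  k|22↦f(k): 22:234256 11:14641 2:16 1:1  a_22=248914
n=32: 1·32 2·16 4·8 8·4 16·2 32·1  f→[1+16+256+4096+65536+1048576]=1118481

6643, 248914, 1118481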